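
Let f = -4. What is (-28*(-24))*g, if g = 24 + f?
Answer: 13440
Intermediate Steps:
g = 20 (g = 24 - 4 = 20)
(-28*(-24))*g = -28*(-24)*20 = 672*20 = 13440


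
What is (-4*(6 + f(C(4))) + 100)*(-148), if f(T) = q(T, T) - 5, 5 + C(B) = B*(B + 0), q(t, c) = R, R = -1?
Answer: -14800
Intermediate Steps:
q(t, c) = -1
C(B) = -5 + B² (C(B) = -5 + B*(B + 0) = -5 + B*B = -5 + B²)
f(T) = -6 (f(T) = -1 - 5 = -6)
(-4*(6 + f(C(4))) + 100)*(-148) = (-4*(6 - 6) + 100)*(-148) = (-4*0 + 100)*(-148) = (0 + 100)*(-148) = 100*(-148) = -14800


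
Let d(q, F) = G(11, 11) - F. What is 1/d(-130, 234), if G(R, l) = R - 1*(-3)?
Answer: -1/220 ≈ -0.0045455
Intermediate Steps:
G(R, l) = 3 + R (G(R, l) = R + 3 = 3 + R)
d(q, F) = 14 - F (d(q, F) = (3 + 11) - F = 14 - F)
1/d(-130, 234) = 1/(14 - 1*234) = 1/(14 - 234) = 1/(-220) = -1/220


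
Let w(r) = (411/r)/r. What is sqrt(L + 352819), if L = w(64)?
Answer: sqrt(1445147035)/64 ≈ 593.99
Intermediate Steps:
w(r) = 411/r**2
L = 411/4096 (L = 411/64**2 = 411*(1/4096) = 411/4096 ≈ 0.10034)
sqrt(L + 352819) = sqrt(411/4096 + 352819) = sqrt(1445147035/4096) = sqrt(1445147035)/64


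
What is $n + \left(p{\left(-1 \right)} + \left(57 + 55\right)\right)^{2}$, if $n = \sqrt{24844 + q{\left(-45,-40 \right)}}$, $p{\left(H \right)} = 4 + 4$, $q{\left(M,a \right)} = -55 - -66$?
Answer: $14400 + \sqrt{24855} \approx 14558.0$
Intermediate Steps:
$q{\left(M,a \right)} = 11$ ($q{\left(M,a \right)} = -55 + 66 = 11$)
$p{\left(H \right)} = 8$
$n = \sqrt{24855}$ ($n = \sqrt{24844 + 11} = \sqrt{24855} \approx 157.65$)
$n + \left(p{\left(-1 \right)} + \left(57 + 55\right)\right)^{2} = \sqrt{24855} + \left(8 + \left(57 + 55\right)\right)^{2} = \sqrt{24855} + \left(8 + 112\right)^{2} = \sqrt{24855} + 120^{2} = \sqrt{24855} + 14400 = 14400 + \sqrt{24855}$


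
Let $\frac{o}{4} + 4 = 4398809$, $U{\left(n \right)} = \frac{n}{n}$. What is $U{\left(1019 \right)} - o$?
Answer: $-17595219$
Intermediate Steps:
$U{\left(n \right)} = 1$
$o = 17595220$ ($o = -16 + 4 \cdot 4398809 = -16 + 17595236 = 17595220$)
$U{\left(1019 \right)} - o = 1 - 17595220 = -17595219$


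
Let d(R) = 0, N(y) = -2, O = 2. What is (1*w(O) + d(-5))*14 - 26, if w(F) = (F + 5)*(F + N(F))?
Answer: -26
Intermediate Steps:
w(F) = (-2 + F)*(5 + F) (w(F) = (F + 5)*(F - 2) = (5 + F)*(-2 + F) = (-2 + F)*(5 + F))
(1*w(O) + d(-5))*14 - 26 = (1*(-10 + 2² + 3*2) + 0)*14 - 26 = (1*(-10 + 4 + 6) + 0)*14 - 26 = (1*0 + 0)*14 - 26 = (0 + 0)*14 - 26 = 0*14 - 26 = 0 - 26 = -26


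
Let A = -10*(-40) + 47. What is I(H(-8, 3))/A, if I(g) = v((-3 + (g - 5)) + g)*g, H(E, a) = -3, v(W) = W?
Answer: 14/149 ≈ 0.093960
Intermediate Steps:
I(g) = g*(-8 + 2*g) (I(g) = ((-3 + (g - 5)) + g)*g = ((-3 + (-5 + g)) + g)*g = ((-8 + g) + g)*g = (-8 + 2*g)*g = g*(-8 + 2*g))
A = 447 (A = 400 + 47 = 447)
I(H(-8, 3))/A = (2*(-3)*(-4 - 3))/447 = (2*(-3)*(-7))*(1/447) = 42*(1/447) = 14/149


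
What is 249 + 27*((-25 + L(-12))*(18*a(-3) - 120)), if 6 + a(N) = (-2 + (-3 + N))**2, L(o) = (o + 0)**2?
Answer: 2969061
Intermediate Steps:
L(o) = o**2
a(N) = -6 + (-5 + N)**2 (a(N) = -6 + (-2 + (-3 + N))**2 = -6 + (-5 + N)**2)
249 + 27*((-25 + L(-12))*(18*a(-3) - 120)) = 249 + 27*((-25 + (-12)**2)*(18*(-6 + (-5 - 3)**2) - 120)) = 249 + 27*((-25 + 144)*(18*(-6 + (-8)**2) - 120)) = 249 + 27*(119*(18*(-6 + 64) - 120)) = 249 + 27*(119*(18*58 - 120)) = 249 + 27*(119*(1044 - 120)) = 249 + 27*(119*924) = 249 + 27*109956 = 249 + 2968812 = 2969061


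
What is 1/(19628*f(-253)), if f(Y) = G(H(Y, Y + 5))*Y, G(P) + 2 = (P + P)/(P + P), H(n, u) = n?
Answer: 1/4965884 ≈ 2.0137e-7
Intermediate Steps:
G(P) = -1 (G(P) = -2 + (P + P)/(P + P) = -2 + (2*P)/((2*P)) = -2 + (2*P)*(1/(2*P)) = -2 + 1 = -1)
f(Y) = -Y
1/(19628*f(-253)) = 1/(19628*((-1*(-253)))) = (1/19628)/253 = (1/19628)*(1/253) = 1/4965884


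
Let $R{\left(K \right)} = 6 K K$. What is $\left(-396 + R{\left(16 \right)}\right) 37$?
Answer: $42180$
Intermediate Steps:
$R{\left(K \right)} = 6 K^{2}$
$\left(-396 + R{\left(16 \right)}\right) 37 = \left(-396 + 6 \cdot 16^{2}\right) 37 = \left(-396 + 6 \cdot 256\right) 37 = \left(-396 + 1536\right) 37 = 1140 \cdot 37 = 42180$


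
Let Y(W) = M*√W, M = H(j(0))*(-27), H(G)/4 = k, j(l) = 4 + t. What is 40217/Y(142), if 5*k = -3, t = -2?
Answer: 201085*√142/46008 ≈ 52.082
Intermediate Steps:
k = -⅗ (k = (⅕)*(-3) = -⅗ ≈ -0.60000)
j(l) = 2 (j(l) = 4 - 2 = 2)
H(G) = -12/5 (H(G) = 4*(-⅗) = -12/5)
M = 324/5 (M = -12/5*(-27) = 324/5 ≈ 64.800)
Y(W) = 324*√W/5
40217/Y(142) = 40217/((324*√142/5)) = 40217*(5*√142/46008) = 201085*√142/46008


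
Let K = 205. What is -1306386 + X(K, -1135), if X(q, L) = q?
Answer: -1306181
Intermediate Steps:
-1306386 + X(K, -1135) = -1306386 + 205 = -1306181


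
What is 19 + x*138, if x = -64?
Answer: -8813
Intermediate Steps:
19 + x*138 = 19 - 64*138 = 19 - 8832 = -8813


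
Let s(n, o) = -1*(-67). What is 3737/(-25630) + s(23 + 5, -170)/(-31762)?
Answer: -30102951/203515015 ≈ -0.14792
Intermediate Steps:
s(n, o) = 67
3737/(-25630) + s(23 + 5, -170)/(-31762) = 3737/(-25630) + 67/(-31762) = 3737*(-1/25630) + 67*(-1/31762) = -3737/25630 - 67/31762 = -30102951/203515015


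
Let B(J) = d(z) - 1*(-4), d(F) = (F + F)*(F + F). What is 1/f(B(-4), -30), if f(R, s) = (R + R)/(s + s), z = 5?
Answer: -15/52 ≈ -0.28846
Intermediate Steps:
d(F) = 4*F² (d(F) = (2*F)*(2*F) = 4*F²)
B(J) = 104 (B(J) = 4*5² - 1*(-4) = 4*25 + 4 = 100 + 4 = 104)
f(R, s) = R/s (f(R, s) = (2*R)/((2*s)) = (2*R)*(1/(2*s)) = R/s)
1/f(B(-4), -30) = 1/(104/(-30)) = 1/(104*(-1/30)) = 1/(-52/15) = -15/52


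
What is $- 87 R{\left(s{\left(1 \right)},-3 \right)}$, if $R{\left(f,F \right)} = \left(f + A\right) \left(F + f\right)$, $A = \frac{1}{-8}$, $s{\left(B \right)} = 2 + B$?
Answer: $0$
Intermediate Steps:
$A = - \frac{1}{8} \approx -0.125$
$R{\left(f,F \right)} = \left(- \frac{1}{8} + f\right) \left(F + f\right)$ ($R{\left(f,F \right)} = \left(f - \frac{1}{8}\right) \left(F + f\right) = \left(- \frac{1}{8} + f\right) \left(F + f\right)$)
$- 87 R{\left(s{\left(1 \right)},-3 \right)} = - 87 \left(\left(2 + 1\right)^{2} - - \frac{3}{8} - \frac{2 + 1}{8} - 3 \left(2 + 1\right)\right) = - 87 \left(3^{2} + \frac{3}{8} - \frac{3}{8} - 9\right) = - 87 \left(9 + \frac{3}{8} - \frac{3}{8} - 9\right) = \left(-87\right) 0 = 0$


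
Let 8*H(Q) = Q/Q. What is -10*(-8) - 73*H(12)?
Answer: 567/8 ≈ 70.875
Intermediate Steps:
H(Q) = ⅛ (H(Q) = (Q/Q)/8 = (⅛)*1 = ⅛)
-10*(-8) - 73*H(12) = -10*(-8) - 73*⅛ = 80 - 73/8 = 567/8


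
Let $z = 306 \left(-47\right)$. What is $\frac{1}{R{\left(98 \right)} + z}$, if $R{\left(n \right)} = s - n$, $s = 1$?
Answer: $- \frac{1}{14479} \approx -6.9065 \cdot 10^{-5}$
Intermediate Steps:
$R{\left(n \right)} = 1 - n$
$z = -14382$
$\frac{1}{R{\left(98 \right)} + z} = \frac{1}{\left(1 - 98\right) - 14382} = \frac{1}{-97 - 14382} = \frac{1}{-14479} = - \frac{1}{14479}$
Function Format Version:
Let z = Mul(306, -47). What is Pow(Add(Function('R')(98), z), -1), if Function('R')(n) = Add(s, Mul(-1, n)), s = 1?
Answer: Rational(-1, 14479) ≈ -6.9065e-5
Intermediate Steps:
Function('R')(n) = Add(1, Mul(-1, n))
z = -14382
Pow(Add(Function('R')(98), z), -1) = Pow(Add(Add(1, Mul(-1, 98)), -14382), -1) = Pow(Add(Add(1, -98), -14382), -1) = Pow(Add(-97, -14382), -1) = Pow(-14479, -1) = Rational(-1, 14479)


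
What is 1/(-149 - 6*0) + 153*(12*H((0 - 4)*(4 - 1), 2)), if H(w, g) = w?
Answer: -3282769/149 ≈ -22032.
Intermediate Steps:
1/(-149 - 6*0) + 153*(12*H((0 - 4)*(4 - 1), 2)) = 1/(-149 - 6*0) + 153*(12*((0 - 4)*(4 - 1))) = 1/(-149 + 0) + 153*(12*(-4*3)) = 1/(-149) + 153*(12*(-12)) = -1/149 + 153*(-144) = -1/149 - 22032 = -3282769/149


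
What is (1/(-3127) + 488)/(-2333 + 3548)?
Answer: 305195/759861 ≈ 0.40165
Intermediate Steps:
(1/(-3127) + 488)/(-2333 + 3548) = (-1/3127 + 488)/1215 = (1525975/3127)*(1/1215) = 305195/759861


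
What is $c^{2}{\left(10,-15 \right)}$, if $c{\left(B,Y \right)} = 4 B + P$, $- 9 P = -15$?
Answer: $\frac{15625}{9} \approx 1736.1$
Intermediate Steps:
$P = \frac{5}{3}$ ($P = \left(- \frac{1}{9}\right) \left(-15\right) = \frac{5}{3} \approx 1.6667$)
$c{\left(B,Y \right)} = \frac{5}{3} + 4 B$ ($c{\left(B,Y \right)} = 4 B + \frac{5}{3} = \frac{5}{3} + 4 B$)
$c^{2}{\left(10,-15 \right)} = \left(\frac{5}{3} + 4 \cdot 10\right)^{2} = \left(\frac{5}{3} + 40\right)^{2} = \left(\frac{125}{3}\right)^{2} = \frac{15625}{9}$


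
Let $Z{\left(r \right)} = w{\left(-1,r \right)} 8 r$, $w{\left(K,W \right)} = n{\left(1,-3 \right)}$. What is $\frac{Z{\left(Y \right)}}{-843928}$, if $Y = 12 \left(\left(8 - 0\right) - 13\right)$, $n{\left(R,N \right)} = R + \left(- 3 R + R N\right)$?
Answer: $- \frac{300}{105491} \approx -0.0028438$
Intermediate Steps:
$n{\left(R,N \right)} = - 2 R + N R$ ($n{\left(R,N \right)} = R + \left(- 3 R + N R\right) = - 2 R + N R$)
$w{\left(K,W \right)} = -5$ ($w{\left(K,W \right)} = 1 \left(-2 - 3\right) = 1 \left(-5\right) = -5$)
$Y = -60$ ($Y = 12 \left(\left(8 + 0\right) - 13\right) = 12 \left(8 - 13\right) = 12 \left(-5\right) = -60$)
$Z{\left(r \right)} = - 40 r$ ($Z{\left(r \right)} = \left(-5\right) 8 r = - 40 r$)
$\frac{Z{\left(Y \right)}}{-843928} = \frac{\left(-40\right) \left(-60\right)}{-843928} = 2400 \left(- \frac{1}{843928}\right) = - \frac{300}{105491}$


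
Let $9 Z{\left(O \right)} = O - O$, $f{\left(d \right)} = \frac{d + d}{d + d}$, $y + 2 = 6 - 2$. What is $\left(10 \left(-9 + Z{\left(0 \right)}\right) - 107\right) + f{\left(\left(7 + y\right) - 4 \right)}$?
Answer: $-196$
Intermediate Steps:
$y = 2$ ($y = -2 + \left(6 - 2\right) = -2 + 4 = 2$)
$f{\left(d \right)} = 1$ ($f{\left(d \right)} = \frac{2 d}{2 d} = 2 d \frac{1}{2 d} = 1$)
$Z{\left(O \right)} = 0$ ($Z{\left(O \right)} = \frac{O - O}{9} = \frac{1}{9} \cdot 0 = 0$)
$\left(10 \left(-9 + Z{\left(0 \right)}\right) - 107\right) + f{\left(\left(7 + y\right) - 4 \right)} = \left(10 \left(-9 + 0\right) - 107\right) + 1 = \left(10 \left(-9\right) - 107\right) + 1 = \left(-90 - 107\right) + 1 = -197 + 1 = -196$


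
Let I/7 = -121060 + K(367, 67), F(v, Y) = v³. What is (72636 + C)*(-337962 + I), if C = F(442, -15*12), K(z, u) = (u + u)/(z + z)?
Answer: -37597233996870900/367 ≈ -1.0244e+14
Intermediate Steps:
K(z, u) = u/z (K(z, u) = (2*u)/((2*z)) = (2*u)*(1/(2*z)) = u/z)
I = -311002671/367 (I = 7*(-121060 + 67/367) = 7*(-44428953/367) = -311002671/367 ≈ -8.4742e+5)
C = 86350888 (C = 442³ = 86350888)
(72636 + C)*(-337962 + I) = (72636 + 86350888)*(-337962 - 311002671/367) = 86423524*(-435034725/367) = -37597233996870900/367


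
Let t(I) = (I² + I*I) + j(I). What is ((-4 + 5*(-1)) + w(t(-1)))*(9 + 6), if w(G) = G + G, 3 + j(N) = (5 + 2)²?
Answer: 1305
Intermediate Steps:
j(N) = 46 (j(N) = -3 + (5 + 2)² = -3 + 7² = -3 + 49 = 46)
t(I) = 46 + 2*I² (t(I) = (I² + I*I) + 46 = (I² + I²) + 46 = 2*I² + 46 = 46 + 2*I²)
w(G) = 2*G
((-4 + 5*(-1)) + w(t(-1)))*(9 + 6) = ((-4 + 5*(-1)) + 2*(46 + 2*(-1)²))*(9 + 6) = ((-4 - 5) + 2*(46 + 2*1))*15 = (-9 + 2*(46 + 2))*15 = (-9 + 2*48)*15 = (-9 + 96)*15 = 87*15 = 1305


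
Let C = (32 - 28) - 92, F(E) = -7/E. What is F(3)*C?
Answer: 616/3 ≈ 205.33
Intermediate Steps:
C = -88 (C = 4 - 92 = -88)
F(3)*C = -7/3*(-88) = 616/3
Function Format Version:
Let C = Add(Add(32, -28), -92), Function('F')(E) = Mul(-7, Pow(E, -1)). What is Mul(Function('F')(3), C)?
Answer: Rational(616, 3) ≈ 205.33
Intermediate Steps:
C = -88 (C = Add(4, -92) = -88)
Mul(Function('F')(3), C) = Mul(Mul(-7, Pow(3, -1)), -88) = Mul(Mul(-7, Rational(1, 3)), -88) = Mul(Rational(-7, 3), -88) = Rational(616, 3)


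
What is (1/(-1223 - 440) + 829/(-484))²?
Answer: 1901947150321/647851131664 ≈ 2.9358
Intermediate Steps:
(1/(-1223 - 440) + 829/(-484))² = (1/(-1663) + 829*(-1/484))² = (-1/1663 - 829/484)² = (-1379111/804892)² = 1901947150321/647851131664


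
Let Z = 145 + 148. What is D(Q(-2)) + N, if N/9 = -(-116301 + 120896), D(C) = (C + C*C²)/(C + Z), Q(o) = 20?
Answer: -12936095/313 ≈ -41329.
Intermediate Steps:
Z = 293
D(C) = (C + C³)/(293 + C) (D(C) = (C + C*C²)/(C + 293) = (C + C³)/(293 + C))
N = -41355 (N = 9*(-(-116301 + 120896)) = 9*(-1*4595) = 9*(-4595) = -41355)
D(Q(-2)) + N = (20 + 20³)/(293 + 20) - 41355 = (20 + 8000)/313 - 41355 = (1/313)*8020 - 41355 = 8020/313 - 41355 = -12936095/313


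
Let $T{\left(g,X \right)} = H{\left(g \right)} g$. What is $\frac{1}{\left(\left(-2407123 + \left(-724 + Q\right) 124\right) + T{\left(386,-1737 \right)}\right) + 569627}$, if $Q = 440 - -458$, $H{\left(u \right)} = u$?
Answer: $- \frac{1}{1666924} \approx -5.9991 \cdot 10^{-7}$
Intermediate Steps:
$T{\left(g,X \right)} = g^{2}$ ($T{\left(g,X \right)} = g g = g^{2}$)
$Q = 898$ ($Q = 440 + 458 = 898$)
$\frac{1}{\left(\left(-2407123 + \left(-724 + Q\right) 124\right) + T{\left(386,-1737 \right)}\right) + 569627} = \frac{1}{\left(\left(-2407123 + \left(-724 + 898\right) 124\right) + 386^{2}\right) + 569627} = \frac{1}{\left(\left(-2407123 + 174 \cdot 124\right) + 148996\right) + 569627} = \frac{1}{\left(\left(-2407123 + 21576\right) + 148996\right) + 569627} = \frac{1}{\left(-2385547 + 148996\right) + 569627} = \frac{1}{-2236551 + 569627} = \frac{1}{-1666924} = - \frac{1}{1666924}$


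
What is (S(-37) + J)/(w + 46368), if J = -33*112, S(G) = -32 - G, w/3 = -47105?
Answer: 3691/94947 ≈ 0.038874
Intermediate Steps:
w = -141315 (w = 3*(-47105) = -141315)
J = -3696
(S(-37) + J)/(w + 46368) = ((-32 - 1*(-37)) - 3696)/(-141315 + 46368) = ((-32 + 37) - 3696)/(-94947) = (5 - 3696)*(-1/94947) = -3691*(-1/94947) = 3691/94947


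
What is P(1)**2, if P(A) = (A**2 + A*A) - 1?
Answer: 1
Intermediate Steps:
P(A) = -1 + 2*A**2 (P(A) = (A**2 + A**2) - 1 = 2*A**2 - 1 = -1 + 2*A**2)
P(1)**2 = (-1 + 2*1**2)**2 = (-1 + 2*1)**2 = (-1 + 2)**2 = 1**2 = 1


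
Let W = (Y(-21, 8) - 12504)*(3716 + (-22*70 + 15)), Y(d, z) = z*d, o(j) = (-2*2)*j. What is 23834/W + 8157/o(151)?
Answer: -28311026875/2096208576 ≈ -13.506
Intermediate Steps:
o(j) = -4*j
Y(d, z) = d*z
W = -27764352 (W = (-21*8 - 12504)*(3716 + (-22*70 + 15)) = (-168 - 12504)*(3716 + (-1540 + 15)) = -12672*(3716 - 1525) = -12672*2191 = -27764352)
23834/W + 8157/o(151) = 23834/(-27764352) + 8157/((-4*151)) = 23834*(-1/27764352) + 8157/(-604) = -11917/13882176 + 8157*(-1/604) = -11917/13882176 - 8157/604 = -28311026875/2096208576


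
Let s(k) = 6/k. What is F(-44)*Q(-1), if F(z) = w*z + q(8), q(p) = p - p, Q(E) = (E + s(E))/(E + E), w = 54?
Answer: -8316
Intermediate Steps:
Q(E) = (E + 6/E)/(2*E) (Q(E) = (E + 6/E)/(E + E) = (E + 6/E)/((2*E)) = (E + 6/E)*(1/(2*E)) = (E + 6/E)/(2*E))
q(p) = 0
F(z) = 54*z (F(z) = 54*z + 0 = 54*z)
F(-44)*Q(-1) = (54*(-44))*(1/2 + 3/(-1)**2) = -2376*(1/2 + 3*1) = -2376*(1/2 + 3) = -2376*7/2 = -8316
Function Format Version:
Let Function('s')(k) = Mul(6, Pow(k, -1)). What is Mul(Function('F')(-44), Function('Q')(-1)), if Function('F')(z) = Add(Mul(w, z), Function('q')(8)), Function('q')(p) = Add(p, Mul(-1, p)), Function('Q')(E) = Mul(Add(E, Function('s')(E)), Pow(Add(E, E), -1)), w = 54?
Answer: -8316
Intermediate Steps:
Function('Q')(E) = Mul(Rational(1, 2), Pow(E, -1), Add(E, Mul(6, Pow(E, -1)))) (Function('Q')(E) = Mul(Add(E, Mul(6, Pow(E, -1))), Pow(Add(E, E), -1)) = Mul(Add(E, Mul(6, Pow(E, -1))), Pow(Mul(2, E), -1)) = Mul(Add(E, Mul(6, Pow(E, -1))), Mul(Rational(1, 2), Pow(E, -1))) = Mul(Rational(1, 2), Pow(E, -1), Add(E, Mul(6, Pow(E, -1)))))
Function('q')(p) = 0
Function('F')(z) = Mul(54, z) (Function('F')(z) = Add(Mul(54, z), 0) = Mul(54, z))
Mul(Function('F')(-44), Function('Q')(-1)) = Mul(Mul(54, -44), Add(Rational(1, 2), Mul(3, Pow(-1, -2)))) = Mul(-2376, Add(Rational(1, 2), Mul(3, 1))) = Mul(-2376, Add(Rational(1, 2), 3)) = Mul(-2376, Rational(7, 2)) = -8316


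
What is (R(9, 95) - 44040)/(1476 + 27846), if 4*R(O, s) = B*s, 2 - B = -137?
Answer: -162955/117288 ≈ -1.3894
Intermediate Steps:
B = 139 (B = 2 - 1*(-137) = 2 + 137 = 139)
R(O, s) = 139*s/4 (R(O, s) = (139*s)/4 = 139*s/4)
(R(9, 95) - 44040)/(1476 + 27846) = ((139/4)*95 - 44040)/(1476 + 27846) = (13205/4 - 44040)/29322 = -162955/4*1/29322 = -162955/117288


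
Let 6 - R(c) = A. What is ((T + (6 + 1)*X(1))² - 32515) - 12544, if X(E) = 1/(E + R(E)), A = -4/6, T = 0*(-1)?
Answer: -23835770/529 ≈ -45058.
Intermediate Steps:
T = 0
A = -⅔ (A = -4*⅙ = -⅔ ≈ -0.66667)
R(c) = 20/3 (R(c) = 6 - 1*(-⅔) = 6 + ⅔ = 20/3)
X(E) = 1/(20/3 + E) (X(E) = 1/(E + 20/3) = 1/(20/3 + E))
((T + (6 + 1)*X(1))² - 32515) - 12544 = ((0 + (6 + 1)*(3/(20 + 3*1)))² - 32515) - 12544 = ((0 + 7*(3/(20 + 3)))² - 32515) - 12544 = ((0 + 7*(3/23))² - 32515) - 12544 = ((0 + 21/23)² - 32515) - 12544 = ((21/23)² - 32515) - 12544 = (441/529 - 32515) - 12544 = -17199994/529 - 12544 = -23835770/529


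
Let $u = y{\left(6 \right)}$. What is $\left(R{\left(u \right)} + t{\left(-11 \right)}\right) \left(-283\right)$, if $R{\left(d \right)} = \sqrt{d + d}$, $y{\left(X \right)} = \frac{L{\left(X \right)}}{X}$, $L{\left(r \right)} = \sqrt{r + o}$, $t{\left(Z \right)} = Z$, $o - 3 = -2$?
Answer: $3113 - \frac{283 \sqrt{3} \sqrt[4]{7}}{3} \approx 2847.2$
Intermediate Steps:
$o = 1$ ($o = 3 - 2 = 1$)
$L{\left(r \right)} = \sqrt{1 + r}$ ($L{\left(r \right)} = \sqrt{r + 1} = \sqrt{1 + r}$)
$y{\left(X \right)} = \frac{\sqrt{1 + X}}{X}$
$u = \frac{\sqrt{7}}{6}$ ($u = \frac{\sqrt{1 + 6}}{6} = \frac{\sqrt{7}}{6} \approx 0.44096$)
$R{\left(d \right)} = \sqrt{2} \sqrt{d}$ ($R{\left(d \right)} = \sqrt{2 d} = \sqrt{2} \sqrt{d}$)
$\left(R{\left(u \right)} + t{\left(-11 \right)}\right) \left(-283\right) = \left(\sqrt{2} \sqrt{\frac{\sqrt{7}}{6}} - 11\right) \left(-283\right) = \left(\sqrt{2} \frac{\sqrt{6} \sqrt[4]{7}}{6} - 11\right) \left(-283\right) = \left(\frac{\sqrt{3} \sqrt[4]{7}}{3} - 11\right) \left(-283\right) = \left(-11 + \frac{\sqrt{3} \sqrt[4]{7}}{3}\right) \left(-283\right) = 3113 - \frac{283 \sqrt{3} \sqrt[4]{7}}{3}$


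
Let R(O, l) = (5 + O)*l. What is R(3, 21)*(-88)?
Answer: -14784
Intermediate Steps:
R(O, l) = l*(5 + O)
R(3, 21)*(-88) = (21*(5 + 3))*(-88) = (21*8)*(-88) = 168*(-88) = -14784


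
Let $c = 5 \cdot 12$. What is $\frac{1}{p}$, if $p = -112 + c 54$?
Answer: $\frac{1}{3128} \approx 0.00031969$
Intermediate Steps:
$c = 60$
$p = 3128$ ($p = -112 + 60 \cdot 54 = -112 + 3240 = 3128$)
$\frac{1}{p} = \frac{1}{3128}$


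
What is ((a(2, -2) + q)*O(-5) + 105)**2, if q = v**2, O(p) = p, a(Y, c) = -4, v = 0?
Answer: 15625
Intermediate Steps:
q = 0 (q = 0**2 = 0)
((a(2, -2) + q)*O(-5) + 105)**2 = ((-4 + 0)*(-5) + 105)**2 = (-4*(-5) + 105)**2 = (20 + 105)**2 = 125**2 = 15625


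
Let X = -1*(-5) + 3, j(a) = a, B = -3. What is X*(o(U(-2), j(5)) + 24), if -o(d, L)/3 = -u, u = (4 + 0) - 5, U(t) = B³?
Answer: 168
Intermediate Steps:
U(t) = -27 (U(t) = (-3)³ = -27)
u = -1 (u = 4 - 5 = -1)
X = 8 (X = 5 + 3 = 8)
o(d, L) = -3 (o(d, L) = -(-3)*(-1) = -3*1 = -3)
X*(o(U(-2), j(5)) + 24) = 8*(-3 + 24) = 8*21 = 168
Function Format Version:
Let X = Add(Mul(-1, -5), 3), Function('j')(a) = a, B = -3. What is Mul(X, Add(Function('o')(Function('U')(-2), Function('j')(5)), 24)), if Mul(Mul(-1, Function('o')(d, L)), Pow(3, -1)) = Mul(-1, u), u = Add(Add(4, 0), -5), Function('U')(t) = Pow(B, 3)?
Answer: 168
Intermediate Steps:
Function('U')(t) = -27 (Function('U')(t) = Pow(-3, 3) = -27)
u = -1 (u = Add(4, -5) = -1)
X = 8 (X = Add(5, 3) = 8)
Function('o')(d, L) = -3 (Function('o')(d, L) = Mul(-3, Mul(-1, -1)) = Mul(-3, 1) = -3)
Mul(X, Add(Function('o')(Function('U')(-2), Function('j')(5)), 24)) = Mul(8, Add(-3, 24)) = Mul(8, 21) = 168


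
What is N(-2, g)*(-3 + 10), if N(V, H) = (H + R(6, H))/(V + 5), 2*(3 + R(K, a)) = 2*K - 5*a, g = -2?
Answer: 14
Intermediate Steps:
R(K, a) = -3 + K - 5*a/2 (R(K, a) = -3 + (2*K - 5*a)/2 = -3 + (-5*a + 2*K)/2 = -3 + (K - 5*a/2) = -3 + K - 5*a/2)
N(V, H) = (3 - 3*H/2)/(5 + V) (N(V, H) = (H + (-3 + 6 - 5*H/2))/(V + 5) = (H + (3 - 5*H/2))/(5 + V) = (3 - 3*H/2)/(5 + V))
N(-2, g)*(-3 + 10) = (3*(2 - 1*(-2))/(2*(5 - 2)))*(-3 + 10) = ((3/2)*(2 + 2)/3)*7 = ((3/2)*(⅓)*4)*7 = 2*7 = 14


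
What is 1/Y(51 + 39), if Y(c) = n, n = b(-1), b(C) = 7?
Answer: ⅐ ≈ 0.14286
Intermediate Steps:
n = 7
Y(c) = 7
1/Y(51 + 39) = 1/7 = ⅐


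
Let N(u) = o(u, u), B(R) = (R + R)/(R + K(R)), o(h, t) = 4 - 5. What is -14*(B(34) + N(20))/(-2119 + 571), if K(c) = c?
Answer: 0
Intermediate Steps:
o(h, t) = -1
B(R) = 1 (B(R) = (R + R)/(R + R) = (2*R)/((2*R)) = (2*R)*(1/(2*R)) = 1)
N(u) = -1
-14*(B(34) + N(20))/(-2119 + 571) = -14*(1 - 1)/(-2119 + 571) = -0/(-1548) = -0*(-1)/1548 = -14*0 = 0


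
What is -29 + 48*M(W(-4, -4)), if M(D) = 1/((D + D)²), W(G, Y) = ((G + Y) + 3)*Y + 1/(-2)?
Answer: -14687/507 ≈ -28.968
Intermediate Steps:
W(G, Y) = -½ + Y*(3 + G + Y) (W(G, Y) = (3 + G + Y)*Y - ½ = Y*(3 + G + Y) - ½ = -½ + Y*(3 + G + Y))
M(D) = 1/(4*D²) (M(D) = 1/((2*D)²) = 1/(4*D²))
-29 + 48*M(W(-4, -4)) = -29 + 48*(1/(4*(-½ + (-4)² + 3*(-4) - 4*(-4))²)) = -29 + 48*(1/(4*(-½ + 16 - 12 + 16)²)) = -29 + 48*(1/(4*(39/2)²)) = -29 + 48*((¼)*(4/1521)) = -29 + 48*(1/1521) = -29 + 16/507 = -14687/507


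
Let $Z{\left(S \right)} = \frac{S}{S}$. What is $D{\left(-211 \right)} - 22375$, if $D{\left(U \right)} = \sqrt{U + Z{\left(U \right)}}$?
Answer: $-22375 + i \sqrt{210} \approx -22375.0 + 14.491 i$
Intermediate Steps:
$Z{\left(S \right)} = 1$
$D{\left(U \right)} = \sqrt{1 + U}$ ($D{\left(U \right)} = \sqrt{U + 1} = \sqrt{1 + U}$)
$D{\left(-211 \right)} - 22375 = \sqrt{1 - 211} - 22375 = \sqrt{-210} - 22375 = i \sqrt{210} - 22375 = -22375 + i \sqrt{210}$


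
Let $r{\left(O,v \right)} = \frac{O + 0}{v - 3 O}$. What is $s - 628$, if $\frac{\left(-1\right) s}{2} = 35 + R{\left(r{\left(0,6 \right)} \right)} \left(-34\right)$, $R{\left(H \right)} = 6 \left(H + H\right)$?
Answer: $-698$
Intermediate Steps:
$r{\left(O,v \right)} = \frac{O}{v - 3 O}$
$R{\left(H \right)} = 12 H$ ($R{\left(H \right)} = 6 \cdot 2 H = 12 H$)
$s = -70$ ($s = - 2 \left(35 + 12 \frac{0}{6 - 0} \left(-34\right)\right) = - 2 \left(35 + 12 \frac{0}{6 + 0} \left(-34\right)\right) = - 2 \left(35 + 12 \cdot \frac{0}{6} \left(-34\right)\right) = - 2 \left(35 + 12 \cdot 0 \cdot \frac{1}{6} \left(-34\right)\right) = - 2 \left(35 + 12 \cdot 0 \left(-34\right)\right) = - 2 \left(35 + 0 \left(-34\right)\right) = - 2 \left(35 + 0\right) = \left(-2\right) 35 = -70$)
$s - 628 = -70 - 628 = -698$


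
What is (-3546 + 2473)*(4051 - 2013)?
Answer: -2186774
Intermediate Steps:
(-3546 + 2473)*(4051 - 2013) = -1073*2038 = -2186774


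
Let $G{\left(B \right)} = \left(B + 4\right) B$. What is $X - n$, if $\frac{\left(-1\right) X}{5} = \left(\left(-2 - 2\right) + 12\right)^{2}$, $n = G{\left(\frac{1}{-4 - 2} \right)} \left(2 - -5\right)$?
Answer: $- \frac{11359}{36} \approx -315.53$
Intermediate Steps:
$G{\left(B \right)} = B \left(4 + B\right)$ ($G{\left(B \right)} = \left(4 + B\right) B = B \left(4 + B\right)$)
$n = - \frac{161}{36}$ ($n = \frac{4 + \frac{1}{-4 - 2}}{-4 - 2} \left(2 - -5\right) = \frac{4 + \frac{1}{-6}}{-6} \left(2 + 5\right) = - \frac{4 - \frac{1}{6}}{6} \cdot 7 = \left(- \frac{1}{6}\right) \frac{23}{6} \cdot 7 = \left(- \frac{23}{36}\right) 7 = - \frac{161}{36} \approx -4.4722$)
$X = -320$ ($X = - 5 \left(\left(-2 - 2\right) + 12\right)^{2} = - 5 \left(-4 + 12\right)^{2} = - 5 \cdot 8^{2} = \left(-5\right) 64 = -320$)
$X - n = -320 - - \frac{161}{36} = -320 + \frac{161}{36} = - \frac{11359}{36}$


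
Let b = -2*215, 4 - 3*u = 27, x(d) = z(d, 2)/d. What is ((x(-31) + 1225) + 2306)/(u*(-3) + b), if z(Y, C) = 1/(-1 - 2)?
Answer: -328384/37851 ≈ -8.6757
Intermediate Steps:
z(Y, C) = -⅓ (z(Y, C) = 1/(-3) = -⅓)
x(d) = -1/(3*d)
u = -23/3 (u = 4/3 - ⅓*27 = 4/3 - 9 = -23/3 ≈ -7.6667)
b = -430
((x(-31) + 1225) + 2306)/(u*(-3) + b) = ((-⅓/(-31) + 1225) + 2306)/(-23/3*(-3) - 430) = ((-⅓*(-1/31) + 1225) + 2306)/(23 - 430) = ((1/93 + 1225) + 2306)/(-407) = (113926/93 + 2306)*(-1/407) = (328384/93)*(-1/407) = -328384/37851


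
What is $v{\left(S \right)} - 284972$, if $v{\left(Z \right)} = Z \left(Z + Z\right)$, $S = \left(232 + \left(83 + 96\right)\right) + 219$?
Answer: $508828$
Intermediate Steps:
$S = 630$ ($S = \left(232 + 179\right) + 219 = 411 + 219 = 630$)
$v{\left(Z \right)} = 2 Z^{2}$ ($v{\left(Z \right)} = Z 2 Z = 2 Z^{2}$)
$v{\left(S \right)} - 284972 = 2 \cdot 630^{2} - 284972 = 2 \cdot 396900 - 284972 = 793800 - 284972 = 508828$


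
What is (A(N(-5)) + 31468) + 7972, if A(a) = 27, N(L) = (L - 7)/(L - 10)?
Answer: 39467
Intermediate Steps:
N(L) = (-7 + L)/(-10 + L)
(A(N(-5)) + 31468) + 7972 = (27 + 31468) + 7972 = 31495 + 7972 = 39467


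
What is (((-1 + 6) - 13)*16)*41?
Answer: -5248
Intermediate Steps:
(((-1 + 6) - 13)*16)*41 = ((5 - 13)*16)*41 = -8*16*41 = -128*41 = -5248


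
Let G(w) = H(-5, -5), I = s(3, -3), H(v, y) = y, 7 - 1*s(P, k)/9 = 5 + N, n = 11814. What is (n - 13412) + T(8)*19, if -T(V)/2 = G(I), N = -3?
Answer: -1408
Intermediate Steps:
s(P, k) = 45 (s(P, k) = 63 - 9*(5 - 3) = 63 - 9*2 = 63 - 18 = 45)
I = 45
G(w) = -5
T(V) = 10 (T(V) = -2*(-5) = 10)
(n - 13412) + T(8)*19 = (11814 - 13412) + 10*19 = -1598 + 190 = -1408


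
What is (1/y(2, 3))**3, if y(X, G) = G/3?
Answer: 1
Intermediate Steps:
y(X, G) = G/3 (y(X, G) = G*(1/3) = G/3)
(1/y(2, 3))**3 = (1/((1/3)*3))**3 = (1/1)**3 = 1**3 = 1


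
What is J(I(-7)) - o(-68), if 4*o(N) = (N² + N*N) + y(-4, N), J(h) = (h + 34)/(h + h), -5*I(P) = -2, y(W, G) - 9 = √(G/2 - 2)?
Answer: -9085/4 - 3*I/2 ≈ -2271.3 - 1.5*I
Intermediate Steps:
y(W, G) = 9 + √(-2 + G/2) (y(W, G) = 9 + √(G/2 - 2) = 9 + √(-2 + G/2))
I(P) = ⅖ (I(P) = -⅕*(-2) = ⅖)
J(h) = (34 + h)/(2*h) (J(h) = (34 + h)/((2*h)) = (34 + h)*(1/(2*h)) = (34 + h)/(2*h))
o(N) = 9/4 + N²/2 + √(-8 + 2*N)/8 (o(N) = ((N² + N*N) + (9 + √(-8 + 2*N)/2))/4 = ((N² + N²) + (9 + √(-8 + 2*N)/2))/4 = (2*N² + (9 + √(-8 + 2*N)/2))/4 = (9 + √(-8 + 2*N)/2 + 2*N²)/4 = 9/4 + N²/2 + √(-8 + 2*N)/8)
J(I(-7)) - o(-68) = (34 + ⅖)/(2*(⅖)) - (9/4 + (½)*(-68)² + √(-8 + 2*(-68))/8) = (½)*(5/2)*(172/5) - (9/4 + (½)*4624 + √(-8 - 136)/8) = 43 - (9/4 + 2312 + √(-144)/8) = 43 - (9/4 + 2312 + (12*I)/8) = 43 - (9/4 + 2312 + 3*I/2) = 43 - (9257/4 + 3*I/2) = 43 + (-9257/4 - 3*I/2) = -9085/4 - 3*I/2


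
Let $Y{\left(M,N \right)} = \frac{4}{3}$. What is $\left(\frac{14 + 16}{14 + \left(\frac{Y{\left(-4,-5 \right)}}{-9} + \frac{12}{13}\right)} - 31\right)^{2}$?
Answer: $\frac{5642713924}{6723649} \approx 839.23$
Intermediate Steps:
$Y{\left(M,N \right)} = \frac{4}{3}$ ($Y{\left(M,N \right)} = 4 \cdot \frac{1}{3} = \frac{4}{3}$)
$\left(\frac{14 + 16}{14 + \left(\frac{Y{\left(-4,-5 \right)}}{-9} + \frac{12}{13}\right)} - 31\right)^{2} = \left(\frac{14 + 16}{14 + \left(\frac{4}{3 \left(-9\right)} + \frac{12}{13}\right)} - 31\right)^{2} = \left(\frac{30}{14 + \left(\frac{4}{3} \left(- \frac{1}{9}\right) + 12 \cdot \frac{1}{13}\right)} - 31\right)^{2} = \left(\frac{30}{14 + \left(- \frac{4}{27} + \frac{12}{13}\right)} - 31\right)^{2} = \left(\frac{30}{14 + \frac{272}{351}} - 31\right)^{2} = \left(\frac{30}{\frac{5186}{351}} - 31\right)^{2} = \left(30 \cdot \frac{351}{5186} - 31\right)^{2} = \left(\frac{5265}{2593} - 31\right)^{2} = \left(- \frac{75118}{2593}\right)^{2} = \frac{5642713924}{6723649}$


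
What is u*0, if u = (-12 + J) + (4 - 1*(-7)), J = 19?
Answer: 0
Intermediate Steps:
u = 18 (u = (-12 + 19) + (4 - 1*(-7)) = 7 + (4 + 7) = 7 + 11 = 18)
u*0 = 18*0 = 0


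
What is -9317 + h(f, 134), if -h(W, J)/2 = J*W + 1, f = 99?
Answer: -35851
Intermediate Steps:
h(W, J) = -2 - 2*J*W (h(W, J) = -2*(J*W + 1) = -2*(1 + J*W) = -2 - 2*J*W)
-9317 + h(f, 134) = -9317 + (-2 - 2*134*99) = -9317 + (-2 - 26532) = -9317 - 26534 = -35851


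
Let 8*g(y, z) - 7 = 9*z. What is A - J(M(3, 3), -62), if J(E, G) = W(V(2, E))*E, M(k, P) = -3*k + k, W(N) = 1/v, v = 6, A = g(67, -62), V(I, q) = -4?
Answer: -543/8 ≈ -67.875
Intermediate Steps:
g(y, z) = 7/8 + 9*z/8 (g(y, z) = 7/8 + (9*z)/8 = 7/8 + 9*z/8)
A = -551/8 (A = 7/8 + (9/8)*(-62) = 7/8 - 279/4 = -551/8 ≈ -68.875)
W(N) = ⅙ (W(N) = 1/6 = ⅙)
M(k, P) = -2*k
J(E, G) = E/6
A - J(M(3, 3), -62) = -551/8 - (-2*3)/6 = -551/8 - (-6)/6 = -551/8 - 1*(-1) = -551/8 + 1 = -543/8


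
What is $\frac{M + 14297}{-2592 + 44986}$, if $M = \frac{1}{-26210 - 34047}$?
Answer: $\frac{430747164}{1277267629} \approx 0.33724$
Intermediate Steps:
$M = - \frac{1}{60257}$ ($M = \frac{1}{-60257} = - \frac{1}{60257} \approx -1.6596 \cdot 10^{-5}$)
$\frac{M + 14297}{-2592 + 44986} = \frac{- \frac{1}{60257} + 14297}{-2592 + 44986} = \frac{861494328}{60257 \cdot 42394} = \frac{861494328}{60257} \cdot \frac{1}{42394} = \frac{430747164}{1277267629}$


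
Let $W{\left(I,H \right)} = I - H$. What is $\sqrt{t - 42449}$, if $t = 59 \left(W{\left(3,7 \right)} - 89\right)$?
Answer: $8 i \sqrt{749} \approx 218.94 i$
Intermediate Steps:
$t = -5487$ ($t = 59 \left(\left(3 - 7\right) - 89\right) = 59 \left(-4 - 89\right) = 59 \left(-93\right) = -5487$)
$\sqrt{t - 42449} = \sqrt{-5487 - 42449} = \sqrt{-47936} = 8 i \sqrt{749}$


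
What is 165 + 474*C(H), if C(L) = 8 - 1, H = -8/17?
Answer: 3483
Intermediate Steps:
H = -8/17 (H = -8*1/17 = -8/17 ≈ -0.47059)
C(L) = 7
165 + 474*C(H) = 165 + 474*7 = 165 + 3318 = 3483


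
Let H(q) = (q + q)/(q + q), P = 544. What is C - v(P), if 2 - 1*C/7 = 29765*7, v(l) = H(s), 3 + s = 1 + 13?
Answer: -1458472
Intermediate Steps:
s = 11 (s = -3 + (1 + 13) = -3 + 14 = 11)
H(q) = 1 (H(q) = (2*q)/((2*q)) = (2*q)*(1/(2*q)) = 1)
v(l) = 1
C = -1458471 (C = 14 - 208355*7 = 14 - 7*208355 = 14 - 1458485 = -1458471)
C - v(P) = -1458471 - 1*1 = -1458471 - 1 = -1458472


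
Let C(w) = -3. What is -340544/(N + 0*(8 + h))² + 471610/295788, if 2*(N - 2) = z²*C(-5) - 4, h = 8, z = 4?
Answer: -261607243/443682 ≈ -589.63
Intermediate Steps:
N = -24 (N = 2 + (4²*(-3) - 4)/2 = 2 + (16*(-3) - 4)/2 = 2 + (-48 - 4)/2 = 2 + (½)*(-52) = 2 - 26 = -24)
-340544/(N + 0*(8 + h))² + 471610/295788 = -340544/(-24 + 0*(8 + 8))² + 471610/295788 = -340544/(-24 + 0*16)² + 471610*(1/295788) = -340544/(-24 + 0)² + 235805/147894 = -340544/((-24)²) + 235805/147894 = -340544/576 + 235805/147894 = -340544*1/576 + 235805/147894 = -5321/9 + 235805/147894 = -261607243/443682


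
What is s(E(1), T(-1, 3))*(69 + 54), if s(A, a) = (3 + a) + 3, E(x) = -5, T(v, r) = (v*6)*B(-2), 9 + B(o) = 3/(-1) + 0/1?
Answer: 9594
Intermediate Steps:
B(o) = -12 (B(o) = -9 + (3/(-1) + 0/1) = -9 + (3*(-1) + 0*1) = -9 + (-3 + 0) = -9 - 3 = -12)
T(v, r) = -72*v (T(v, r) = (v*6)*(-12) = (6*v)*(-12) = -72*v)
s(A, a) = 6 + a
s(E(1), T(-1, 3))*(69 + 54) = (6 - 72*(-1))*(69 + 54) = (6 + 72)*123 = 78*123 = 9594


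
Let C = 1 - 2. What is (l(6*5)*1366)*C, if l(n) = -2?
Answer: 2732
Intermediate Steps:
C = -1
(l(6*5)*1366)*C = -2*1366*(-1) = -2732*(-1) = 2732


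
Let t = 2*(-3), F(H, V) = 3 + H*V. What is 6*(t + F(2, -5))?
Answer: -78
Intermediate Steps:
t = -6
6*(t + F(2, -5)) = 6*(-6 + (3 + 2*(-5))) = 6*(-6 + (3 - 10)) = 6*(-6 - 7) = 6*(-13) = -78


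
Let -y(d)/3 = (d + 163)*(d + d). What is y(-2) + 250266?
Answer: 252198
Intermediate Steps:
y(d) = -6*d*(163 + d) (y(d) = -3*(d + 163)*(d + d) = -3*(163 + d)*2*d = -6*d*(163 + d))
y(-2) + 250266 = -6*(-2)*(163 - 2) + 250266 = -6*(-2)*161 + 250266 = 1932 + 250266 = 252198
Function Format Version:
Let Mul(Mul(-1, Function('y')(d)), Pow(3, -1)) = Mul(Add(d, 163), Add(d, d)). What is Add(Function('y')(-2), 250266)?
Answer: 252198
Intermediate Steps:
Function('y')(d) = Mul(-6, d, Add(163, d)) (Function('y')(d) = Mul(-3, Mul(Add(d, 163), Add(d, d))) = Mul(-3, Mul(Add(163, d), Mul(2, d))) = Mul(-3, Mul(2, d, Add(163, d))) = Mul(-6, d, Add(163, d)))
Add(Function('y')(-2), 250266) = Add(Mul(-6, -2, Add(163, -2)), 250266) = Add(Mul(-6, -2, 161), 250266) = Add(1932, 250266) = 252198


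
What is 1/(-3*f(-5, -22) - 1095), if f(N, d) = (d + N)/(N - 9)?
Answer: -14/15411 ≈ -0.00090844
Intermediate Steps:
f(N, d) = (N + d)/(-9 + N)
1/(-3*f(-5, -22) - 1095) = 1/(-3*(-5 - 22)/(-9 - 5) - 1095) = 1/(-3*(-27)/(-14) - 1095) = 1/(-(-3)*(-27)/14 - 1095) = 1/(-3*27/14 - 1095) = 1/(-81/14 - 1095) = 1/(-15411/14) = -14/15411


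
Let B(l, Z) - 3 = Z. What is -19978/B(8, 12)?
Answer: -19978/15 ≈ -1331.9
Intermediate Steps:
B(l, Z) = 3 + Z
-19978/B(8, 12) = -19978/(3 + 12) = -19978/15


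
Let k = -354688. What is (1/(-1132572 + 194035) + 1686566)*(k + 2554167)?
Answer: 3481565413376756739/938537 ≈ 3.7096e+12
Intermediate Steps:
(1/(-1132572 + 194035) + 1686566)*(k + 2554167) = (1/(-1132572 + 194035) + 1686566)*(-354688 + 2554167) = (1/(-938537) + 1686566)*2199479 = (-1/938537 + 1686566)*2199479 = (1582904593941/938537)*2199479 = 3481565413376756739/938537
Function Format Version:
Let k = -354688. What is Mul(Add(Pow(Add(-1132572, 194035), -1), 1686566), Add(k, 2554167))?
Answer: Rational(3481565413376756739, 938537) ≈ 3.7096e+12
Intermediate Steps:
Mul(Add(Pow(Add(-1132572, 194035), -1), 1686566), Add(k, 2554167)) = Mul(Add(Pow(Add(-1132572, 194035), -1), 1686566), Add(-354688, 2554167)) = Mul(Add(Pow(-938537, -1), 1686566), 2199479) = Mul(Add(Rational(-1, 938537), 1686566), 2199479) = Mul(Rational(1582904593941, 938537), 2199479) = Rational(3481565413376756739, 938537)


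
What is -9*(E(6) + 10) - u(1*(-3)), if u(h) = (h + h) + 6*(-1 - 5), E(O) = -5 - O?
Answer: 51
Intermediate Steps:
u(h) = -36 + 2*h (u(h) = 2*h + 6*(-6) = 2*h - 36 = -36 + 2*h)
-9*(E(6) + 10) - u(1*(-3)) = -9*((-5 - 1*6) + 10) - (-36 + 2*(1*(-3))) = -9*((-5 - 6) + 10) - (-36 + 2*(-3)) = -9*(-11 + 10) - (-36 - 6) = -9*(-1) - 1*(-42) = 9 + 42 = 51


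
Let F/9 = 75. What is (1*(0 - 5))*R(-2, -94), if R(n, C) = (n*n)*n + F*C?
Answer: 317290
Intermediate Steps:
F = 675 (F = 9*75 = 675)
R(n, C) = n³ + 675*C (R(n, C) = (n*n)*n + 675*C = n²*n + 675*C = n³ + 675*C)
(1*(0 - 5))*R(-2, -94) = (1*(0 - 5))*((-2)³ + 675*(-94)) = (1*(-5))*(-8 - 63450) = -5*(-63458) = 317290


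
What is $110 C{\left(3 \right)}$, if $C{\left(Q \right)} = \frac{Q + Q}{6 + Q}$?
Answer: $\frac{220}{3} \approx 73.333$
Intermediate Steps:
$C{\left(Q \right)} = \frac{2 Q}{6 + Q}$
$110 C{\left(3 \right)} = 110 \cdot 2 \cdot 3 \frac{1}{6 + 3} = 110 \cdot 2 \cdot 3 \cdot \frac{1}{9} = 110 \cdot \frac{2}{3} = \frac{220}{3}$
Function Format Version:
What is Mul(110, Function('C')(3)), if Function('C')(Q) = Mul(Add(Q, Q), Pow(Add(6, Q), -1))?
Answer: Rational(220, 3) ≈ 73.333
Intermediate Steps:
Function('C')(Q) = Mul(2, Q, Pow(Add(6, Q), -1)) (Function('C')(Q) = Mul(Mul(2, Q), Pow(Add(6, Q), -1)) = Mul(2, Q, Pow(Add(6, Q), -1)))
Mul(110, Function('C')(3)) = Mul(110, Mul(2, 3, Pow(Add(6, 3), -1))) = Mul(110, Mul(2, 3, Pow(9, -1))) = Mul(110, Mul(2, 3, Rational(1, 9))) = Mul(110, Rational(2, 3)) = Rational(220, 3)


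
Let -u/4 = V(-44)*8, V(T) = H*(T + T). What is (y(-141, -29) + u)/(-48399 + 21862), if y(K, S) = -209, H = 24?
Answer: -9625/3791 ≈ -2.5389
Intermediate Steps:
V(T) = 48*T (V(T) = 24*(T + T) = 24*(2*T) = 48*T)
u = 67584 (u = -4*48*(-44)*8 = -(-8448)*8 = -4*(-16896) = 67584)
(y(-141, -29) + u)/(-48399 + 21862) = (-209 + 67584)/(-48399 + 21862) = 67375/(-26537) = 67375*(-1/26537) = -9625/3791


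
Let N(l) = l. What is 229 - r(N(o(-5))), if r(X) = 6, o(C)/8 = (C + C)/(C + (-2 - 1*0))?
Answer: 223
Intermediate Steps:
o(C) = 16*C/(-2 + C) (o(C) = 8*((C + C)/(C + (-2 - 1*0))) = 8*((2*C)/(C + (-2 + 0))) = 8*((2*C)/(C - 2)) = 8*((2*C)/(-2 + C)) = 8*(2*C/(-2 + C)) = 16*C/(-2 + C))
229 - r(N(o(-5))) = 229 - 1*6 = 229 - 6 = 223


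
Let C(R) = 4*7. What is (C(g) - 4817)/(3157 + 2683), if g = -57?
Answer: -4789/5840 ≈ -0.82003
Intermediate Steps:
C(R) = 28
(C(g) - 4817)/(3157 + 2683) = (28 - 4817)/(3157 + 2683) = -4789/5840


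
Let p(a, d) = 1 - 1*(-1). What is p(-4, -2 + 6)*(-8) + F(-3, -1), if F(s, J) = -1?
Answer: -17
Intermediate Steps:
p(a, d) = 2 (p(a, d) = 1 + 1 = 2)
p(-4, -2 + 6)*(-8) + F(-3, -1) = 2*(-8) - 1 = -16 - 1 = -17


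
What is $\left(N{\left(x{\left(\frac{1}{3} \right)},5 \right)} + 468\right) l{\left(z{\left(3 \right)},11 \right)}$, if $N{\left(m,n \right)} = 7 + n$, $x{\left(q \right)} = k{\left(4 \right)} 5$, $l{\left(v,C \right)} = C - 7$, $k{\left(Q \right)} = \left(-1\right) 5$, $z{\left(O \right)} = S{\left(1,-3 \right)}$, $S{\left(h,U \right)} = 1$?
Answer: $1920$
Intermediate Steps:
$z{\left(O \right)} = 1$
$k{\left(Q \right)} = -5$
$l{\left(v,C \right)} = -7 + C$
$x{\left(q \right)} = -25$ ($x{\left(q \right)} = \left(-5\right) 5 = -25$)
$\left(N{\left(x{\left(\frac{1}{3} \right)},5 \right)} + 468\right) l{\left(z{\left(3 \right)},11 \right)} = \left(\left(7 + 5\right) + 468\right) \left(-7 + 11\right) = \left(12 + 468\right) 4 = 480 \cdot 4 = 1920$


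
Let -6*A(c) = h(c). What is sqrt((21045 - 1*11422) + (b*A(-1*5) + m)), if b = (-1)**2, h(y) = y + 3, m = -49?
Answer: sqrt(86169)/3 ≈ 97.849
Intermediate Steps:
h(y) = 3 + y
b = 1
A(c) = -1/2 - c/6 (A(c) = -(3 + c)/6 = -1/2 - c/6)
sqrt((21045 - 1*11422) + (b*A(-1*5) + m)) = sqrt((21045 - 1*11422) + (1*(-1/2 - (-1)*5/6) - 49)) = sqrt((21045 - 11422) + (1*(-1/2 - 1/6*(-5)) - 49)) = sqrt(9623 + (1*(-1/2 + 5/6) - 49)) = sqrt(9623 + (1*(1/3) - 49)) = sqrt(9623 + (1/3 - 49)) = sqrt(9623 - 146/3) = sqrt(28723/3) = sqrt(86169)/3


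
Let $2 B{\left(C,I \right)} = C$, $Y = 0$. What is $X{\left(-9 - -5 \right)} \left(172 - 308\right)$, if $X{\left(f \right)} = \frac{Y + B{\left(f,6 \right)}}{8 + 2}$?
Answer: $\frac{136}{5} \approx 27.2$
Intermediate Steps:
$B{\left(C,I \right)} = \frac{C}{2}$
$X{\left(f \right)} = \frac{f}{20}$ ($X{\left(f \right)} = \frac{0 + \frac{f}{2}}{8 + 2} = \frac{\frac{1}{2} f}{10} = \frac{f}{2} \cdot \frac{1}{10} = \frac{f}{20}$)
$X{\left(-9 - -5 \right)} \left(172 - 308\right) = \frac{-9 - -5}{20} \left(172 - 308\right) = \frac{-9 + 5}{20} \left(-136\right) = \frac{1}{20} \left(-4\right) \left(-136\right) = \left(- \frac{1}{5}\right) \left(-136\right) = \frac{136}{5}$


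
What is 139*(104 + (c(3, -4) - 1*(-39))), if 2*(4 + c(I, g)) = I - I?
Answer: 19321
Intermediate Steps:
c(I, g) = -4 (c(I, g) = -4 + (I - I)/2 = -4 + (1/2)*0 = -4 + 0 = -4)
139*(104 + (c(3, -4) - 1*(-39))) = 139*(104 + (-4 - 1*(-39))) = 139*(104 + (-4 + 39)) = 139*(104 + 35) = 139*139 = 19321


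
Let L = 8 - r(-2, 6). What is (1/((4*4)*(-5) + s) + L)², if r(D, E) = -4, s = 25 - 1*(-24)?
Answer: 137641/961 ≈ 143.23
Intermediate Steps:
s = 49 (s = 25 + 24 = 49)
L = 12 (L = 8 - 1*(-4) = 8 + 4 = 12)
(1/((4*4)*(-5) + s) + L)² = (1/((4*4)*(-5) + 49) + 12)² = (1/(16*(-5) + 49) + 12)² = (1/(-80 + 49) + 12)² = (1/(-31) + 12)² = (-1/31 + 12)² = (371/31)² = 137641/961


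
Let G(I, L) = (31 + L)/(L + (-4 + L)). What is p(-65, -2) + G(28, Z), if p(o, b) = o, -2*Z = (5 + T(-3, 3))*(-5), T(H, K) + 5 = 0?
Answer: -291/4 ≈ -72.750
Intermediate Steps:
T(H, K) = -5 (T(H, K) = -5 + 0 = -5)
Z = 0 (Z = -(5 - 5)*(-5)/2 = -0*(-5) = -½*0 = 0)
G(I, L) = (31 + L)/(-4 + 2*L)
p(-65, -2) + G(28, Z) = -65 + (31 + 0)/(2*(-2 + 0)) = -65 + (½)*31/(-2) = -65 + (½)*(-½)*31 = -65 - 31/4 = -291/4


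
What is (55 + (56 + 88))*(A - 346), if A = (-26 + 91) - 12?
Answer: -58307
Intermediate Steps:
A = 53 (A = 65 - 12 = 53)
(55 + (56 + 88))*(A - 346) = (55 + (56 + 88))*(53 - 346) = (55 + 144)*(-293) = 199*(-293) = -58307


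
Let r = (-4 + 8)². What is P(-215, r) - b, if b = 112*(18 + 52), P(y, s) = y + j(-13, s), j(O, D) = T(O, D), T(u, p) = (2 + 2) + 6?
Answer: -8045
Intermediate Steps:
T(u, p) = 10 (T(u, p) = 4 + 6 = 10)
j(O, D) = 10
r = 16 (r = 4² = 16)
P(y, s) = 10 + y (P(y, s) = y + 10 = 10 + y)
b = 7840 (b = 112*70 = 7840)
P(-215, r) - b = (10 - 215) - 1*7840 = -205 - 7840 = -8045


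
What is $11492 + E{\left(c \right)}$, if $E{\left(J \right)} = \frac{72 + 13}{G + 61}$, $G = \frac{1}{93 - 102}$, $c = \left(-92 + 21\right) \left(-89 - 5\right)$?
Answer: $\frac{6298381}{548} \approx 11493.0$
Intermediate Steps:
$c = 6674$ ($c = \left(-71\right) \left(-94\right) = 6674$)
$G = - \frac{1}{9}$ ($G = \frac{1}{-9} = - \frac{1}{9} \approx -0.11111$)
$E{\left(J \right)} = \frac{765}{548}$ ($E{\left(J \right)} = \frac{72 + 13}{- \frac{1}{9} + 61} = \frac{85}{\frac{548}{9}} = 85 \cdot \frac{9}{548} = \frac{765}{548}$)
$11492 + E{\left(c \right)} = 11492 + \frac{765}{548} = \frac{6298381}{548}$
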